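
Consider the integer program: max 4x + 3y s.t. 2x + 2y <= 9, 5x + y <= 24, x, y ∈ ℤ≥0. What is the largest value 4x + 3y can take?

(x,y)=(4,0): 2·4+2·0=8≤9, 5·4+1·0=20≤24, objective 16.
(x,y)=(3,1): 2·3+2·1=8≤9, 5·3+1·1=16≤24, objective 15.
(x,y)=(3,0): 2·3+2·0=6≤9, 5·3+1·0=15≤24, objective 12.
No feasible integer point exceeds 16.

16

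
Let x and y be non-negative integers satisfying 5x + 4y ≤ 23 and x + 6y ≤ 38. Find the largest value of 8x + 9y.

(x,y)=(0,5): 5·0+4·5=20≤23, 1·0+6·5=30≤38, objective 45.
(x,y)=(1,4): 5·1+4·4=21≤23, 1·1+6·4=25≤38, objective 44.
(x,y)=(0,4): 5·0+4·4=16≤23, 1·0+6·4=24≤38, objective 36.
The best lattice point is (0,5), giving 45.

45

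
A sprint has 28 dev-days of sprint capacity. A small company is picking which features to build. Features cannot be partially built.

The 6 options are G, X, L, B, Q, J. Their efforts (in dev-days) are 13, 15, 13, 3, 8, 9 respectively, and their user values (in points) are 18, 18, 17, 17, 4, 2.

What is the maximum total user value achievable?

39

Take G, B, and Q: effort 13 + 3 + 8 = 24 ≤ 28, user value 18 + 17 + 4 = 39.
No feasible combination exceeds this.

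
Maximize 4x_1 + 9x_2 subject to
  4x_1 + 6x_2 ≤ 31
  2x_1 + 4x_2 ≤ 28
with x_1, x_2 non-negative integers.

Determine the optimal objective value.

(x_1,x_2)=(0,5) is feasible, giving 45.
(x_1,x_2)=(1,4) is feasible, giving 40.
(x_1,x_2)=(0,4) is feasible, giving 36.
The best lattice point is (0,5), giving 45.

45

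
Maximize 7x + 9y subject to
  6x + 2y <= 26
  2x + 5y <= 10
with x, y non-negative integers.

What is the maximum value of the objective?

28

(x,y)=(4,0): 6·4+2·0=24≤26, 2·4+5·0=8≤10, objective 28.
(x,y)=(3,0): 6·3+2·0=18≤26, 2·3+5·0=6≤10, objective 21.
The best lattice point is (4,0), giving 28.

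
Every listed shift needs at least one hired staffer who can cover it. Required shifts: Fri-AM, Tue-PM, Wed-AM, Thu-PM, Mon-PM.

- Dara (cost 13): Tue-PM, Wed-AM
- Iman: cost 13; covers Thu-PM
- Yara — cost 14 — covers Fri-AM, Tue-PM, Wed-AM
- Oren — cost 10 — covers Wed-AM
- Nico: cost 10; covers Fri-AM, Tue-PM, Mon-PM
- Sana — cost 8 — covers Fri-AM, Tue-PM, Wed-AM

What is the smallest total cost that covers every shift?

Choose Iman, Nico, and Sana: together they cover Fri-AM, Tue-PM, Wed-AM, Thu-PM, Mon-PM — every shift.
Total cost: 13 + 10 + 8 = 31.
No cover costs less than 31.

31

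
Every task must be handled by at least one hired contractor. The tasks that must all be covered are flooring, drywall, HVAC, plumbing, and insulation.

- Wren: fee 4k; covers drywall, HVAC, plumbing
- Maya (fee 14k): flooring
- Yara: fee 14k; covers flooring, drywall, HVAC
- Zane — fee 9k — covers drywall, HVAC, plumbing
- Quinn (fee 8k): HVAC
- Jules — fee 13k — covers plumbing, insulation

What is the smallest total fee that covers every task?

27

This is an integer covering problem.
The greedy cost-per-new-task heuristic would pick Wren, Jules, and Maya for 31, but a cheaper cover exists.
Choose Yara and Jules: together they cover flooring, drywall, HVAC, plumbing, insulation — every task.
Total fee: 14 + 13 = 27.
No cover costs less than 27.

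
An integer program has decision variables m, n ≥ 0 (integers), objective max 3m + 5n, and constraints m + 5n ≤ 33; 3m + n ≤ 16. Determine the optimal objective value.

39

(m,n)=(3,6) is feasible, giving 39.
(m,n)=(2,6) is feasible, giving 36.
(m,n)=(3,5) is feasible, giving 34.
(m,n)=(4,4) is feasible, giving 32.
Maximum is 39 at (m,n)=(3,6).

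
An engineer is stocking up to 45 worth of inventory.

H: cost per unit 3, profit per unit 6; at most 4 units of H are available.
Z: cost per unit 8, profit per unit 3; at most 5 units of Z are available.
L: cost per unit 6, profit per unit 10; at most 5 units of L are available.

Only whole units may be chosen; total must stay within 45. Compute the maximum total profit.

This is a bounded integer knapsack.
Take 4×H and 5×L: cost 42 ≤ 45, profit 4·6 + 5·10 = 74.
H has the best ratio (6/3) and is taken to its limit of 4; remaining capacity is filled optimally with the others.

74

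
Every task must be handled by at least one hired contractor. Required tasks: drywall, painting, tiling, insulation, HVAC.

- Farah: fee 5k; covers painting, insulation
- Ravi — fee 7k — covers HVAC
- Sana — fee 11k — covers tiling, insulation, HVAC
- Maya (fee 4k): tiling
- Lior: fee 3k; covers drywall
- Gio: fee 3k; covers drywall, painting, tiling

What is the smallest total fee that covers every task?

14

The greedy cost-per-new-task heuristic would pick Gio, Farah, and Ravi for 15, but a cheaper cover exists.
Choose Sana and Gio: together they cover drywall, painting, tiling, insulation, HVAC — every task.
Total fee: 11 + 3 = 14.
No cover costs less than 14.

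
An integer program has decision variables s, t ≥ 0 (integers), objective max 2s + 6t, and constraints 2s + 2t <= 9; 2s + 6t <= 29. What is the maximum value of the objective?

(s,t)=(0,4): 2·0+2·4=8≤9, 2·0+6·4=24≤29, objective 24.
(s,t)=(1,3): 2·1+2·3=8≤9, 2·1+6·3=20≤29, objective 20.
(s,t)=(0,3): 2·0+2·3=6≤9, 2·0+6·3=18≤29, objective 18.
Maximum is 24 at (s,t)=(0,4).

24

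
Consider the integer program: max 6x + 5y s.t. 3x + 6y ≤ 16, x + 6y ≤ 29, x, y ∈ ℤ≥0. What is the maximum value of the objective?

30

(x,y)=(5,0) is feasible, giving 30.
(x,y)=(4,0) is feasible, giving 24.
The best lattice point is (5,0), giving 30.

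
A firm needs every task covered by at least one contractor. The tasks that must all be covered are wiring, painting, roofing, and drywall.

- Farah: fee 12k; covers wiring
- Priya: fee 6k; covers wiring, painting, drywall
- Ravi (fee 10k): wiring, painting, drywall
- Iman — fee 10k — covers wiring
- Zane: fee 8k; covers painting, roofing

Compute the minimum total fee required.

Choose Priya and Zane: together they cover wiring, painting, roofing, drywall — every task.
Total fee: 6 + 8 = 14.

14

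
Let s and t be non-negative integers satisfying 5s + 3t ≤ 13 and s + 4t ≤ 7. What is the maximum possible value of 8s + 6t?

(s,t)=(2,1): 5·2+3·1=13≤13, 1·2+4·1=6≤7, objective 22.
(s,t)=(2,0): 5·2+3·0=10≤13, 1·2+4·0=2≤7, objective 16.
(s,t)=(1,1): 5·1+3·1=8≤13, 1·1+4·1=5≤7, objective 14.
Maximum is 22 at (s,t)=(2,1).

22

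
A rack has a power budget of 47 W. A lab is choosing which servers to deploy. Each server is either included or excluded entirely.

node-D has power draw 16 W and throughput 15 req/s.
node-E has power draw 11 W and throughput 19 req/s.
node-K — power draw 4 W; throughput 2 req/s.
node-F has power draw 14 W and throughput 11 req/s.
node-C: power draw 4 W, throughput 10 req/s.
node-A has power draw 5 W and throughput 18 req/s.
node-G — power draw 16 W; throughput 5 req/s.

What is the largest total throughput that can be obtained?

64

Allowing fractional choices, the relaxed optimum would be about 70.6, but servers are indivisible.
node-D + node-E + node-C + node-A: power draw 16 + 11 + 4 + 5 = 36 ≤ 47, throughput 15 + 19 + 10 + 18 = 62.
node-D + node-E + node-K + node-C + node-A: power draw 16 + 11 + 4 + 4 + 5 = 40 ≤ 47, throughput 15 + 19 + 2 + 10 + 18 = 64.
node-D + node-E + node-F + node-A: power draw 16 + 11 + 14 + 5 = 46 ≤ 47, throughput 15 + 19 + 11 + 18 = 63.
Best is node-D, node-E, node-K, node-C, and node-A with total throughput 64.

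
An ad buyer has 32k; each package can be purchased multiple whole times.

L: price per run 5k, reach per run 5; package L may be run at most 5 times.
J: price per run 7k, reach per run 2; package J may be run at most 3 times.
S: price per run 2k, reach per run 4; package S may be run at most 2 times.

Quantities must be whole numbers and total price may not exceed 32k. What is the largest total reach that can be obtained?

This is a bounded integer knapsack.
S has the best ratio (4/2); taking only S gives at most 2×4 = 8 (stopped by the supply cap of 2).
Mixing does better — 5×L and 2×S: price 29 ≤ 32, reach 5·5 + 2·4 = 33.

33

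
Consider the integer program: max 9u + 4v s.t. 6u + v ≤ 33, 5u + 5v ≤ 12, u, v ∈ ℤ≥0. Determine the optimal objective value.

Relaxing integrality, the LP optimum is 21.60 at (u,v) = (2.4, 0), which is not an integer point.
(u,v)=(2,0): 6·2+1·0=12≤33, 5·2+5·0=10≤12, objective 18.
(u,v)=(1,1): 6·1+1·1=7≤33, 5·1+5·1=10≤12, objective 13.
(u,v)=(1,0): 6·1+1·0=6≤33, 5·1+5·0=5≤12, objective 9.
Maximum is 18 at (u,v)=(2,0).

18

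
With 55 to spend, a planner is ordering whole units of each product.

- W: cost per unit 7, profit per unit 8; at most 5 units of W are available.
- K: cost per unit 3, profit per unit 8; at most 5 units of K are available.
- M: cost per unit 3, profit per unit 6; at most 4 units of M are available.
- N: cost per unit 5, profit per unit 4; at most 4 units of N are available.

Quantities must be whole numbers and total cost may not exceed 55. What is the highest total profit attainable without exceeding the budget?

96

K has the best ratio (8/3); taking only K gives at most 5×8 = 40 (stopped by the supply cap of 5).
Mixing does better — 4×W, 5×K, and 4×M: cost 55 ≤ 55, profit 4·8 + 5·8 + 4·6 = 96.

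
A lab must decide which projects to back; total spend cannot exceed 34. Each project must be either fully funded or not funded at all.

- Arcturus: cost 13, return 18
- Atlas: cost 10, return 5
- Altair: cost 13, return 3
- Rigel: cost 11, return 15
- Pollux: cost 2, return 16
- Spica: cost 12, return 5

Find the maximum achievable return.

Take Arcturus, Rigel, and Pollux: cost 13 + 11 + 2 = 26 ≤ 34, return 18 + 15 + 16 = 49.
No other feasible combination does better.

49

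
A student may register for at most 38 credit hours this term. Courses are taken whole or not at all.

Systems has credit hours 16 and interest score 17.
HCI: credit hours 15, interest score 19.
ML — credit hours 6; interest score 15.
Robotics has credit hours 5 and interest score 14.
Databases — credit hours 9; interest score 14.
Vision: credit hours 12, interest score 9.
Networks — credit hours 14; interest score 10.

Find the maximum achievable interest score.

62

Allowing fractional choices, the relaxed optimum would be about 65.2, but courses are indivisible.
HCI + ML + Robotics + Databases: credit hours 15 + 6 + 5 + 9 = 35 ≤ 38, interest score 19 + 15 + 14 + 14 = 62.
Systems + ML + Robotics + Databases: credit hours 16 + 6 + 5 + 9 = 36 ≤ 38, interest score 17 + 15 + 14 + 14 = 60.
Best is HCI, ML, Robotics, and Databases with total interest score 62.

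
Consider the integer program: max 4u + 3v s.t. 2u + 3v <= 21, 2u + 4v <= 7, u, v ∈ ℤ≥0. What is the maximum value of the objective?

The continuous relaxation peaks at (3.5, 0) with value 14.00; rounding to a feasible lattice point costs some objective.
(u,v)=(3,0): 2·3+3·0=6≤21, 2·3+4·0=6≤7, objective 12.
(u,v)=(2,0): 2·2+3·0=4≤21, 2·2+4·0=4≤7, objective 8.
No feasible integer point exceeds 12.

12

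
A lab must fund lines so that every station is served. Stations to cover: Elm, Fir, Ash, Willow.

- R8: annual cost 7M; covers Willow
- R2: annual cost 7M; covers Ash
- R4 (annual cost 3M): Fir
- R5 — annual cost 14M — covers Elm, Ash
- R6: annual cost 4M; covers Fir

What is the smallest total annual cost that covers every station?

This is a weighted set-cover instance.
The greedy cost-per-new-station heuristic would pick R4, R8, R2, and R5 for 31, but a cheaper cover exists.
Choose R8, R4, and R5: together they cover Elm, Fir, Ash, Willow — every station.
Total annual cost: 7 + 3 + 14 = 24.
No cover costs less than 24.

24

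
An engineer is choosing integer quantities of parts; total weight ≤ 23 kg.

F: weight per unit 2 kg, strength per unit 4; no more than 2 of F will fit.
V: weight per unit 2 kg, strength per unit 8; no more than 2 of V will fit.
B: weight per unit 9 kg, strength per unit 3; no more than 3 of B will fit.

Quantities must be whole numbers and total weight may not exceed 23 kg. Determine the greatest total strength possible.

27

Take 2×F, 2×V, and 1×B: weight 17 ≤ 23, strength 2·4 + 2·8 + 1·3 = 27.
V has the best ratio (8/2) and is taken to its limit of 2; remaining capacity is filled optimally with the others.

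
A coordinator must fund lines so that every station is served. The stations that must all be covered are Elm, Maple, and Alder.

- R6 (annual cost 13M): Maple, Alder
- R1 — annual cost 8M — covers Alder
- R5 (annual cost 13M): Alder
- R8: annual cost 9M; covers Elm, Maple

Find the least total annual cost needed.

17

Choose R1 and R8: together they cover Elm, Maple, Alder — every station.
Total annual cost: 8 + 9 = 17.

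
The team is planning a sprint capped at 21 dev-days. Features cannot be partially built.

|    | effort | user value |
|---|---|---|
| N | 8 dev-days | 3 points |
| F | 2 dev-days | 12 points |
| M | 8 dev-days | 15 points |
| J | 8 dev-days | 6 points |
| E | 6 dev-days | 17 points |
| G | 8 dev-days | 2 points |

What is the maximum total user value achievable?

Allowing fractional choices, the relaxed optimum would be about 47.8, but features are indivisible.
F + M + J: effort 2 + 8 + 8 = 18 ≤ 21, user value 12 + 15 + 6 = 33.
F + M + E: effort 2 + 8 + 6 = 16 ≤ 21, user value 12 + 15 + 17 = 44.
F + J + E: effort 2 + 8 + 6 = 16 ≤ 21, user value 12 + 6 + 17 = 35.
Best is F, M, and E with total user value 44.

44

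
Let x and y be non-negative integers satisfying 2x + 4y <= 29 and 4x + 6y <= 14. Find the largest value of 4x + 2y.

The continuous relaxation peaks at (3.5, 0) with value 14.00; rounding to a feasible lattice point costs some objective.
(x,y)=(3,0): 2·3+4·0=6≤29, 4·3+6·0=12≤14, objective 12.
(x,y)=(2,1): 2·2+4·1=8≤29, 4·2+6·1=14≤14, objective 10.
(x,y)=(2,0): 2·2+4·0=4≤29, 4·2+6·0=8≤14, objective 8.
No feasible integer point exceeds 12.

12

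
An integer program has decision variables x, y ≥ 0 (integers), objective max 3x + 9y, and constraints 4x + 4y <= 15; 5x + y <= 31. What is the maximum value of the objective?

27

Relaxing integrality, the LP optimum is 33.75 at (x,y) = (0, 3.75), which is not an integer point.
(x,y)=(0,3): 4·0+4·3=12≤15, 5·0+1·3=3≤31, objective 27.
(x,y)=(1,2): 4·1+4·2=12≤15, 5·1+1·2=7≤31, objective 21.
No feasible integer point exceeds 27.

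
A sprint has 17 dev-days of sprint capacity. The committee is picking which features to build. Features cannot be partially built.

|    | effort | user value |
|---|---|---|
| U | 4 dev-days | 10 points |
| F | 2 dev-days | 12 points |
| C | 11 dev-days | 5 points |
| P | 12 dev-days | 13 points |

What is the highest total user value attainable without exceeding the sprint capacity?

27

Allowing fractional choices, the relaxed optimum would be about 33.9, but features are indivisible.
U + P: effort 4 + 12 = 16 ≤ 17, user value 10 + 13 = 23.
F + P: effort 2 + 12 = 14 ≤ 17, user value 12 + 13 = 25.
U + F + C: effort 4 + 2 + 11 = 17 ≤ 17, user value 10 + 12 + 5 = 27.
Best is U, F, and C with total user value 27.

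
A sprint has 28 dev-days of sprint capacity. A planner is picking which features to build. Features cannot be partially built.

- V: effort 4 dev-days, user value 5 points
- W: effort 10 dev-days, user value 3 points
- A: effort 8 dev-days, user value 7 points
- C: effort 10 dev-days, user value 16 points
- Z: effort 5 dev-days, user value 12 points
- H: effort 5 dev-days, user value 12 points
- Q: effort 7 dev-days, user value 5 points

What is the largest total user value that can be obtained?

47

Treat it as a binary knapsack problem.
V + C + Z + H: effort 4 + 10 + 5 + 5 = 24 ≤ 28, user value 5 + 16 + 12 + 12 = 45.
A + C + Z + H: effort 8 + 10 + 5 + 5 = 28 ≤ 28, user value 7 + 16 + 12 + 12 = 47.
Best is A, C, Z, and H with total user value 47.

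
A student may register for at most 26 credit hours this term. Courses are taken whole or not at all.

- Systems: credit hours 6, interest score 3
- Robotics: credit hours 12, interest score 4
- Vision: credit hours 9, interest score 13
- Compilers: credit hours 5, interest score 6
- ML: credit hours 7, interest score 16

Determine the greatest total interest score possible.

This is a 0-1 knapsack instance.
Allowing fractional choices, the relaxed optimum would be about 37.5, but courses are indivisible.
Vision + Compilers + ML: credit hours 9 + 5 + 7 = 21 ≤ 26, interest score 13 + 6 + 16 = 35.
Systems + Vision + ML: credit hours 6 + 9 + 7 = 22 ≤ 26, interest score 3 + 13 + 16 = 32.
Vision + ML: credit hours 9 + 7 = 16 ≤ 26, interest score 13 + 16 = 29.
Best is Vision, Compilers, and ML with total interest score 35.

35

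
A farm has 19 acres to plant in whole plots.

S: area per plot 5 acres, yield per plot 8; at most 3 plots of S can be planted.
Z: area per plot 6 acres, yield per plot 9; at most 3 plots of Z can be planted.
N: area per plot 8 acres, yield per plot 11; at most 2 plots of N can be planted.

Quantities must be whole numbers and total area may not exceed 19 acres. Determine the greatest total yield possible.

1×S, 1×Z, and 1×N: area 19 ≤ 19, yield 1·8 + 1·9 + 1·11 = 28.
3×Z: area 18 ≤ 19, yield 3·9 = 27.
Best is 28.

28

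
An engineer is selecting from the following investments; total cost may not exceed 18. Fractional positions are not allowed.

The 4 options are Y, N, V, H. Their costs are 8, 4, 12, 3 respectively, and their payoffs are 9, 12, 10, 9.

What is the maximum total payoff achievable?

30

Allowing fractional choices, the relaxed optimum would be about 32.5, but investments are indivisible.
Y + N + H: cost 8 + 4 + 3 = 15 ≤ 18, payoff 9 + 12 + 9 = 30.
N + V: cost 4 + 12 = 16 ≤ 18, payoff 12 + 10 = 22.
Best is Y, N, and H with total payoff 30.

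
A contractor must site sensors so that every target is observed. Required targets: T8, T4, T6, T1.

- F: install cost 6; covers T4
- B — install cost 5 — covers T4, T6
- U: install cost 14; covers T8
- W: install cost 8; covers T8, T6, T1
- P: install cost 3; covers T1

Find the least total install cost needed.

The greedy cost-per-new-target heuristic would pick B, P, and W for 16, but a cheaper cover exists.
Choose B and W: together they cover T8, T4, T6, T1 — every target.
Total install cost: 5 + 8 = 13.
No cover costs less than 13.

13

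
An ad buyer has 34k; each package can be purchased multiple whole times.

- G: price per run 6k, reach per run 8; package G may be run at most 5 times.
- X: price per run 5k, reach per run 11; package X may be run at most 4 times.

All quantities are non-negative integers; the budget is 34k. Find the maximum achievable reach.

60

X has the best ratio (11/5); taking only X gives at most 4×11 = 44 (stopped by the supply cap of 4).
Mixing does better — 2×G and 4×X: price 32 ≤ 34, reach 2·8 + 4·11 = 60.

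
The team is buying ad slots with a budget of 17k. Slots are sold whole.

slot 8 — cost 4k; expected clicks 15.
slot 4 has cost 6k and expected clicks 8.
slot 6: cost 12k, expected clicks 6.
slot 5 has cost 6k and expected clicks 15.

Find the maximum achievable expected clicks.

Take slot 8, slot 4, and slot 5: cost 4 + 6 + 6 = 16 ≤ 17, expected clicks 15 + 8 + 15 = 38.
No other feasible combination does better.

38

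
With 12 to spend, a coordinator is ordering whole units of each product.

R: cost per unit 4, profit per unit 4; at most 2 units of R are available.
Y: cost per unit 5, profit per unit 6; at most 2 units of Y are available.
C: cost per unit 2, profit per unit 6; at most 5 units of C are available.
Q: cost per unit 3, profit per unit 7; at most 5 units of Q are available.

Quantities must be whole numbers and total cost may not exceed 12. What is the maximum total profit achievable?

32

C has the best ratio (6/2); taking only C gives at most 5×6 = 30 (stopped by the supply cap of 5).
Mixing does better — 3×C and 2×Q: cost 12 ≤ 12, profit 3·6 + 2·7 = 32.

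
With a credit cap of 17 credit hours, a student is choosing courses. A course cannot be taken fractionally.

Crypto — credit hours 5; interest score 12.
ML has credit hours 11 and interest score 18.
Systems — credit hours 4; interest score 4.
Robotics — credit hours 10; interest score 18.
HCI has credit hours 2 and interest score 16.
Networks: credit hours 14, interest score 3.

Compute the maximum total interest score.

46

Take Crypto, Robotics, and HCI: credit hours 5 + 10 + 2 = 17 ≤ 17, interest score 12 + 18 + 16 = 46.
No other feasible combination does better.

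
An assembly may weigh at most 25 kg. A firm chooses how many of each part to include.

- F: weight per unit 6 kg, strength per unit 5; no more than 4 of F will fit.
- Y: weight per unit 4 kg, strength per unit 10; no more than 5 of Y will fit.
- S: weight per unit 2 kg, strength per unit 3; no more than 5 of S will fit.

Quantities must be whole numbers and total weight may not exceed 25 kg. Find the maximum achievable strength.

Y has the best ratio (10/4); taking only Y gives at most 5×10 = 50 (stopped by the supply cap of 5).
Mixing does better — 5×Y and 2×S: weight 24 ≤ 25, strength 5·10 + 2·3 = 56.

56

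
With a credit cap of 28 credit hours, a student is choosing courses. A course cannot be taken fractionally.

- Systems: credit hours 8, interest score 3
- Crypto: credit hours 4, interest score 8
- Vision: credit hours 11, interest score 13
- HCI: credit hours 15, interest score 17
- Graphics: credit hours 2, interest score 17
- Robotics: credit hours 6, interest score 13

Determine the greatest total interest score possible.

HCI + Graphics + Robotics: credit hours 15 + 2 + 6 = 23 ≤ 28, interest score 17 + 17 + 13 = 47.
Crypto + HCI + Graphics + Robotics: credit hours 4 + 15 + 2 + 6 = 27 ≤ 28, interest score 8 + 17 + 17 + 13 = 55.
Crypto + Vision + Graphics + Robotics: credit hours 4 + 11 + 2 + 6 = 23 ≤ 28, interest score 8 + 13 + 17 + 13 = 51.
Best is Crypto, HCI, Graphics, and Robotics with total interest score 55.

55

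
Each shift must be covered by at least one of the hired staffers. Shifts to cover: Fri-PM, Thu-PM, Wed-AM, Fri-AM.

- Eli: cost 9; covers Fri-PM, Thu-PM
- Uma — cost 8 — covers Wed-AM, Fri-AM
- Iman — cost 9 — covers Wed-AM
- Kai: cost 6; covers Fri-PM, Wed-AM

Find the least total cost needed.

17

The greedy cost-per-new-shift heuristic would pick Kai, Uma, and Eli for 23, but a cheaper cover exists.
Choose Eli and Uma: together they cover Fri-PM, Thu-PM, Wed-AM, Fri-AM — every shift.
Total cost: 9 + 8 = 17.
No cover costs less than 17.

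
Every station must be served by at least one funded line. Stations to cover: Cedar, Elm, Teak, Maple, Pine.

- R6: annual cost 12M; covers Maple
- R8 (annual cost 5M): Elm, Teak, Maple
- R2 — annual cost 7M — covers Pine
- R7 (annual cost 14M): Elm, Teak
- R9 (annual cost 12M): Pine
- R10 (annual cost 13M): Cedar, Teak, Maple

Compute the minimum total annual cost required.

25

Choose R8, R2, and R10: together they cover Cedar, Elm, Teak, Maple, Pine — every station.
Total annual cost: 5 + 7 + 13 = 25.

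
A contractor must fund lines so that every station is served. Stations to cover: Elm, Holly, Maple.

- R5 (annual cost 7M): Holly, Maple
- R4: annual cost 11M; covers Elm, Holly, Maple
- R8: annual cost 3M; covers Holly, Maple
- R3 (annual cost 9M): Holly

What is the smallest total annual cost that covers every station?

11

This is a weighted set-cover instance.
The greedy cost-per-new-station heuristic would pick R8 and R4 for 14, but a cheaper cover exists.
R4 alone covers Elm, Holly, Maple — every station.
Total annual cost: 11.
No cover costs less than 11.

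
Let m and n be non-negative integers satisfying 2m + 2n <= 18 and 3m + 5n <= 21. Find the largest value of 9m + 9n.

63

(m,n)=(7,0): 2·7+2·0=14≤18, 3·7+5·0=21≤21, objective 63.
(m,n)=(6,0): 2·6+2·0=12≤18, 3·6+5·0=18≤21, objective 54.
No feasible integer point exceeds 63.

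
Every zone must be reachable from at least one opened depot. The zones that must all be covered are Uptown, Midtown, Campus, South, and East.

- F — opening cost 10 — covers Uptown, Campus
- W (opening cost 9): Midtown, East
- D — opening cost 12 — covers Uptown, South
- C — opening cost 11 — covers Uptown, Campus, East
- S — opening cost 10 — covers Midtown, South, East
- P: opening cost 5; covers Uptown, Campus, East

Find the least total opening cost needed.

15

This is an integer covering problem.
Choose S and P: together they cover Uptown, Midtown, Campus, South, East — every zone.
Total opening cost: 10 + 5 = 15.
No cover costs less than 15.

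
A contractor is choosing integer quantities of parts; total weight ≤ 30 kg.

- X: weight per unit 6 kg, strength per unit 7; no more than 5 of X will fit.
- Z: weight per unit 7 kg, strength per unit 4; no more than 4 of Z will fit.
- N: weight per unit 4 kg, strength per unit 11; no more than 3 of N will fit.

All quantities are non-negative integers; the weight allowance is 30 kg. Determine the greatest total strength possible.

This is a bounded integer knapsack.
2×X and 3×N: weight 24 ≤ 30, strength 2·7 + 3·11 = 47.
3×X and 3×N: weight 30 ≤ 30, strength 3·7 + 3·11 = 54.
Best is 54.

54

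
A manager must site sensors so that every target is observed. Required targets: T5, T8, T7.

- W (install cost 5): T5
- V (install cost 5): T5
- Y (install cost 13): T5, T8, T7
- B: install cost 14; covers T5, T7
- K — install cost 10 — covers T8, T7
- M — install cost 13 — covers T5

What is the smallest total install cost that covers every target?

13

This is an integer covering problem.
Y alone covers T5, T8, T7 — every target.
Total install cost: 13.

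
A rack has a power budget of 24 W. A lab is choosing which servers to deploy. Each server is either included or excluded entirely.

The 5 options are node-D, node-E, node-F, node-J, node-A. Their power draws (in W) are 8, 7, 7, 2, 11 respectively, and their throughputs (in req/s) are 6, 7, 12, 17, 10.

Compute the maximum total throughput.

node-D + node-E + node-F + node-J: power draw 8 + 7 + 7 + 2 = 24 ≤ 24, throughput 6 + 7 + 12 + 17 = 42.
node-F + node-J + node-A: power draw 7 + 2 + 11 = 20 ≤ 24, throughput 12 + 17 + 10 = 39.
Best is node-D, node-E, node-F, and node-J with total throughput 42.

42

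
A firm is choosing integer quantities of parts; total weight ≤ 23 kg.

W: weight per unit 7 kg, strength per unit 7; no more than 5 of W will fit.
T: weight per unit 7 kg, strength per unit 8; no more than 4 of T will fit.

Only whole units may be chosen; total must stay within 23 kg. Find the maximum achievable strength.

T has the best ratio (8/7); taking only T gives at most 3×8 = 24 (stopped by the weight limit).
Optimal: 3×T: weight 21 ≤ 23, strength 3·8 = 24.

24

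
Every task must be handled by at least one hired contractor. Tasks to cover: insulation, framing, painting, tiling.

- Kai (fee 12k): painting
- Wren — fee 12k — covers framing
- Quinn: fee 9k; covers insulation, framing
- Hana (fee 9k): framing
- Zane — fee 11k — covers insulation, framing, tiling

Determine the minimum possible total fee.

Choose Kai and Zane: together they cover insulation, framing, painting, tiling — every task.
Total fee: 12 + 11 = 23.
No cover costs less than 23.

23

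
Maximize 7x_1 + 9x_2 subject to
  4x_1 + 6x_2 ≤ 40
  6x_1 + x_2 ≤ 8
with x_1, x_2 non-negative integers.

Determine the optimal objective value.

54

The continuous relaxation peaks at (0.25, 6.5) with value 60.25; rounding to a feasible lattice point costs some objective.
(x_1,x_2)=(0,6): 4·0+6·6=36≤40, 6·0+1·6=6≤8, objective 54.
(x_1,x_2)=(0,5): 4·0+6·5=30≤40, 6·0+1·5=5≤8, objective 45.
No feasible integer point exceeds 54.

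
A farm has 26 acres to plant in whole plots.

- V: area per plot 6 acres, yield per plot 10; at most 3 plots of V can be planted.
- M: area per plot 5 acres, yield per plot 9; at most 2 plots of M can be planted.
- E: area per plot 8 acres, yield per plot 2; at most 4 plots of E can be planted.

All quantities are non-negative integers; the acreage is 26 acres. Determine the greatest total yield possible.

39

This is a bounded integer knapsack.
M has the best ratio (9/5); taking only M gives at most 2×9 = 18 (stopped by the supply cap of 2).
Mixing does better — 3×V and 1×M: area 23 ≤ 26, yield 3·10 + 1·9 = 39.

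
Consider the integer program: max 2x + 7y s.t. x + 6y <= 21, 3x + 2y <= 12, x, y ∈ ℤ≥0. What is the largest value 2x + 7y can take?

25

Relaxing integrality, the LP optimum is 26.06 at (x,y) = (1.88, 3.19), which is not an integer point.
(x,y)=(2,3) is feasible, giving 25.
(x,y)=(1,3) is feasible, giving 23.
The best lattice point is (2,3), giving 25.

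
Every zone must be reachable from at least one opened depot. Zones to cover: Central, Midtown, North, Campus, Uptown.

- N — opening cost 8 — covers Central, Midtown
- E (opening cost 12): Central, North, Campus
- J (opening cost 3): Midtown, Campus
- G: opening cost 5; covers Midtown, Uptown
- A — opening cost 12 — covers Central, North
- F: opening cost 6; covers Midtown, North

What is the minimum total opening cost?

This is a weighted set-cover instance.
Choose E and G: together they cover Central, Midtown, North, Campus, Uptown — every zone.
Total opening cost: 12 + 5 = 17.

17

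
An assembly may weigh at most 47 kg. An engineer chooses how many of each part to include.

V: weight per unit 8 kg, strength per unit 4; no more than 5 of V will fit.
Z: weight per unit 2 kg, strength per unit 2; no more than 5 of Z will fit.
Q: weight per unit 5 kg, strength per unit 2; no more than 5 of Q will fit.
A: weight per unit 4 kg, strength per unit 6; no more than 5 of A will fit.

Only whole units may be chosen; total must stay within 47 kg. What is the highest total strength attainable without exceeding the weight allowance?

This is a bounded integer knapsack.
Take 2×V, 5×Z, and 5×A: weight 46 ≤ 47, strength 2·4 + 5·2 + 5·6 = 48.
A has the best ratio (6/4) and is taken to its limit of 5; remaining capacity is filled optimally with the others.

48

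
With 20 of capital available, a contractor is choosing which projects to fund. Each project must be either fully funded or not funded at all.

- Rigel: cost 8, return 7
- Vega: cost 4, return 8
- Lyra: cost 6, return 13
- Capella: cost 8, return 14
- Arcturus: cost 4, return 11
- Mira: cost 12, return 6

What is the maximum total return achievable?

Vega + Lyra + Capella: cost 4 + 6 + 8 = 18 ≤ 20, return 8 + 13 + 14 = 35.
Lyra + Capella + Arcturus: cost 6 + 8 + 4 = 18 ≤ 20, return 13 + 14 + 11 = 38.
Best is Lyra, Capella, and Arcturus with total return 38.

38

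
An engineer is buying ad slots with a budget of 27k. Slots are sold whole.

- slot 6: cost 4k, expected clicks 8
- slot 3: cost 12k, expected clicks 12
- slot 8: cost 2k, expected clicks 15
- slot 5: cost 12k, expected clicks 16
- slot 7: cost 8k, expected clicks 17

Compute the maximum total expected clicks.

slot 6 + slot 3 + slot 8 + slot 7: cost 4 + 12 + 2 + 8 = 26 ≤ 27, expected clicks 8 + 12 + 15 + 17 = 52.
slot 6 + slot 8 + slot 5 + slot 7: cost 4 + 2 + 12 + 8 = 26 ≤ 27, expected clicks 8 + 15 + 16 + 17 = 56.
Best is slot 6, slot 8, slot 5, and slot 7 with total expected clicks 56.

56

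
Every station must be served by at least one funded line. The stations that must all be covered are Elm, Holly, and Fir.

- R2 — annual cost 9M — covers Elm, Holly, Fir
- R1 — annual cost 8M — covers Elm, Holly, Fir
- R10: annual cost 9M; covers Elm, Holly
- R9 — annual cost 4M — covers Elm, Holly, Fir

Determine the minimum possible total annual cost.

R9 alone covers Elm, Holly, Fir — every station.
Total annual cost: 4.
No cover costs less than 4.

4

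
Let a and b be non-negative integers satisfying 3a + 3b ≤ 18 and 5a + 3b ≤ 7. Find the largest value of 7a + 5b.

Relaxing integrality, the LP optimum is 11.67 at (a,b) = (0, 2.33), which is not an integer point.
(a,b)=(0,2) is feasible, giving 10.
(a,b)=(0,1) is feasible, giving 5.
Maximum is 10 at (a,b)=(0,2).

10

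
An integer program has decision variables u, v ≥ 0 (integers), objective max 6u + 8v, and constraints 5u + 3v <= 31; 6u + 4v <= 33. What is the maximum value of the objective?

(u,v)=(0,8): 5·0+3·8=24≤31, 6·0+4·8=32≤33, objective 64.
(u,v)=(0,7): 5·0+3·7=21≤31, 6·0+4·7=28≤33, objective 56.
Maximum is 64 at (u,v)=(0,8).

64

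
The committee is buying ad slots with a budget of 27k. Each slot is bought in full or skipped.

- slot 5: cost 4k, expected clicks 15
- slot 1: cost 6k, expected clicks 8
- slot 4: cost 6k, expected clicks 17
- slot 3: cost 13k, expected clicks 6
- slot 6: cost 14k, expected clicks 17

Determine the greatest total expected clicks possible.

49

This is a 0-1 knapsack instance.
slot 5 + slot 1 + slot 4: cost 4 + 6 + 6 = 16 ≤ 27, expected clicks 15 + 8 + 17 = 40.
slot 1 + slot 4 + slot 6: cost 6 + 6 + 14 = 26 ≤ 27, expected clicks 8 + 17 + 17 = 42.
slot 5 + slot 4 + slot 6: cost 4 + 6 + 14 = 24 ≤ 27, expected clicks 15 + 17 + 17 = 49.
Best is slot 5, slot 4, and slot 6 with total expected clicks 49.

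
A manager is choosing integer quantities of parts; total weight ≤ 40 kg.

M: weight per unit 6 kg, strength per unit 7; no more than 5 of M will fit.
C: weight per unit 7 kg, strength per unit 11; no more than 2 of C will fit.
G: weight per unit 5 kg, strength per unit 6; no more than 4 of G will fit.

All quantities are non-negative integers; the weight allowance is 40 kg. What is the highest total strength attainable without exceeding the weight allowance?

This is a bounded integer knapsack.
Take 1×M, 2×C, and 4×G: weight 40 ≤ 40, strength 1·7 + 2·11 + 4·6 = 53.
C has the best ratio (11/7) and is taken to its limit of 2; remaining capacity is filled optimally with the others.

53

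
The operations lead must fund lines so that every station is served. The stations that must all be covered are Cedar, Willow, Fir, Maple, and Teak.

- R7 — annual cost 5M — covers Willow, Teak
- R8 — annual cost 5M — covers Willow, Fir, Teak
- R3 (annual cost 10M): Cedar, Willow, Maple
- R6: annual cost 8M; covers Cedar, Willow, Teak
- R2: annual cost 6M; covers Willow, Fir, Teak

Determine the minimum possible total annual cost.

Choose R8 and R3: together they cover Cedar, Willow, Fir, Maple, Teak — every station.
Total annual cost: 5 + 10 = 15.

15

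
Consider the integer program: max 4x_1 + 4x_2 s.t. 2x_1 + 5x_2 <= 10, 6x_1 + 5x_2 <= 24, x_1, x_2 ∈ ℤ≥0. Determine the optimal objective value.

(x_1,x_2)=(4,0): 2·4+5·0=8≤10, 6·4+5·0=24≤24, objective 16.
(x_1,x_2)=(2,1): 2·2+5·1=9≤10, 6·2+5·1=17≤24, objective 12.
(x_1,x_2)=(3,0): 2·3+5·0=6≤10, 6·3+5·0=18≤24, objective 12.
Maximum is 16 at (x_1,x_2)=(4,0).

16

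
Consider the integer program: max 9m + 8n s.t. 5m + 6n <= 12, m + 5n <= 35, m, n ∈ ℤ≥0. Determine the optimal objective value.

Relaxing integrality, the LP optimum is 21.60 at (m,n) = (2.4, 0), which is not an integer point.
(m,n)=(2,0): 5·2+6·0=10≤12, 1·2+5·0=2≤35, objective 18.
(m,n)=(1,1): 5·1+6·1=11≤12, 1·1+5·1=6≤35, objective 17.
The best lattice point is (2,0), giving 18.

18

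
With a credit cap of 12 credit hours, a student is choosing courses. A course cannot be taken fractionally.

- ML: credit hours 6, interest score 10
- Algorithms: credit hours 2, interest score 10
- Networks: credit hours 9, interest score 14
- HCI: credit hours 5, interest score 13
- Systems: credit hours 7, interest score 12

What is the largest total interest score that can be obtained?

Allowing fractional choices, the relaxed optimum would be about 31.6, but courses are indivisible.
HCI + Systems: credit hours 5 + 7 = 12 ≤ 12, interest score 13 + 12 = 25.
Algorithms + HCI: credit hours 2 + 5 = 7 ≤ 12, interest score 10 + 13 = 23.
Algorithms + Networks: credit hours 2 + 9 = 11 ≤ 12, interest score 10 + 14 = 24.
Best is HCI and Systems with total interest score 25.

25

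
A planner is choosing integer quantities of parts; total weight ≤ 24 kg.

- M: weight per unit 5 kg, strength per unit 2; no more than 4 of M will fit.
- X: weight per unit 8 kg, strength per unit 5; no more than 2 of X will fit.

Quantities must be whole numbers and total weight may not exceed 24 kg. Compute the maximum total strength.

12

1×M and 2×X: weight 21 ≤ 24, strength 1·2 + 2·5 = 12.
3×M and 1×X: weight 23 ≤ 24, strength 3·2 + 1·5 = 11.
Best is 12.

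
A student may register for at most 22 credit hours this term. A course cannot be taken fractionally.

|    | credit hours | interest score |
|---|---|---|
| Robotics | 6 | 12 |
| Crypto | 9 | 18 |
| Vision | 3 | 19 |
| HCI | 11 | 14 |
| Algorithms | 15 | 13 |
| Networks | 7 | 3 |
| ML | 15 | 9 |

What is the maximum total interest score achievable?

49

Allowing fractional choices, the relaxed optimum would be about 54.1, but courses are indivisible.
Crypto + Vision + Networks: credit hours 9 + 3 + 7 = 19 ≤ 22, interest score 18 + 19 + 3 = 40.
Robotics + Vision + HCI: credit hours 6 + 3 + 11 = 20 ≤ 22, interest score 12 + 19 + 14 = 45.
Robotics + Crypto + Vision: credit hours 6 + 9 + 3 = 18 ≤ 22, interest score 12 + 18 + 19 = 49.
Best is Robotics, Crypto, and Vision with total interest score 49.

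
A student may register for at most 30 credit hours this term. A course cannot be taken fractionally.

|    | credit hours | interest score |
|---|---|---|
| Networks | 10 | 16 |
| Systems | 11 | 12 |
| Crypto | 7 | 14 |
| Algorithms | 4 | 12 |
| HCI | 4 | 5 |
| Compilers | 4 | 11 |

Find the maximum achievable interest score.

58

Take Networks, Crypto, Algorithms, HCI, and Compilers: credit hours 10 + 7 + 4 + 4 + 4 = 29 ≤ 30, interest score 16 + 14 + 12 + 5 + 11 = 58.
No other feasible combination does better.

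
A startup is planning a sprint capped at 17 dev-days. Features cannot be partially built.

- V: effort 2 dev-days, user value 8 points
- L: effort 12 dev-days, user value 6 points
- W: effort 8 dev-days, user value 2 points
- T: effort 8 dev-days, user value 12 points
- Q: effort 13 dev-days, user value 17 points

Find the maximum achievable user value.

25

Treat it as a binary knapsack problem.
Q: effort 13 ≤ 17, user value 17.
V + Q: effort 2 + 13 = 15 ≤ 17, user value 8 + 17 = 25.
V + T: effort 2 + 8 = 10 ≤ 17, user value 8 + 12 = 20.
Best is V and Q with total user value 25.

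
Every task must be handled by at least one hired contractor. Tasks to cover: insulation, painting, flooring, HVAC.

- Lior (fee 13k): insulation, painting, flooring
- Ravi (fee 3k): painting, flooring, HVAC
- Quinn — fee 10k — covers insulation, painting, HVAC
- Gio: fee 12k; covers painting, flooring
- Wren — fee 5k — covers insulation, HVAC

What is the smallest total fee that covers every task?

8

Choose Ravi and Wren: together they cover insulation, painting, flooring, HVAC — every task.
Total fee: 3 + 5 = 8.
No cover costs less than 8.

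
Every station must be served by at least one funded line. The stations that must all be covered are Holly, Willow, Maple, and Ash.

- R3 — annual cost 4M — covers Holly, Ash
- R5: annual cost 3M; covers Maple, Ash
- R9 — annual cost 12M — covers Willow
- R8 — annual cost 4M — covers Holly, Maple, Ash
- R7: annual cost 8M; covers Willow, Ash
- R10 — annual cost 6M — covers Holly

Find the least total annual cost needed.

Choose R8 and R7: together they cover Holly, Willow, Maple, Ash — every station.
Total annual cost: 4 + 8 = 12.
No cover costs less than 12.

12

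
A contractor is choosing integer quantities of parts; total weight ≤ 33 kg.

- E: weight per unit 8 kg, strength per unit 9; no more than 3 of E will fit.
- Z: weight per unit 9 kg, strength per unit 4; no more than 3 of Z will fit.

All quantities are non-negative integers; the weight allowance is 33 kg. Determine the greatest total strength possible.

This is a bounded integer knapsack.
3×E: weight 24 ≤ 33, strength 3·9 = 27.
3×E and 1×Z: weight 33 ≤ 33, strength 3·9 + 1·4 = 31.
Best is 31.

31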